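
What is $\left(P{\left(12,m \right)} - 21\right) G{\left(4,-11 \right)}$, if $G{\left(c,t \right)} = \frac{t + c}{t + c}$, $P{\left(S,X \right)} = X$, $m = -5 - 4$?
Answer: $-30$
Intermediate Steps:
$m = -9$
$G{\left(c,t \right)} = 1$ ($G{\left(c,t \right)} = \frac{c + t}{c + t} = 1$)
$\left(P{\left(12,m \right)} - 21\right) G{\left(4,-11 \right)} = \left(-9 - 21\right) 1 = \left(-30\right) 1 = -30$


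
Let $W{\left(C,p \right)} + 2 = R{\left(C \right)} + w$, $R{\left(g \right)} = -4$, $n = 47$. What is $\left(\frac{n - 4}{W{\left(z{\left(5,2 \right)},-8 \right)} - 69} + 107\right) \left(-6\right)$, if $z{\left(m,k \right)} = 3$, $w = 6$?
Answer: $- \frac{14680}{23} \approx -638.26$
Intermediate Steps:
$W{\left(C,p \right)} = 0$ ($W{\left(C,p \right)} = -2 + \left(-4 + 6\right) = -2 + 2 = 0$)
$\left(\frac{n - 4}{W{\left(z{\left(5,2 \right)},-8 \right)} - 69} + 107\right) \left(-6\right) = \left(\frac{47 - 4}{0 - 69} + 107\right) \left(-6\right) = \left(\frac{43}{-69} + 107\right) \left(-6\right) = \left(43 \left(- \frac{1}{69}\right) + 107\right) \left(-6\right) = \left(- \frac{43}{69} + 107\right) \left(-6\right) = \frac{7340}{69} \left(-6\right) = - \frac{14680}{23}$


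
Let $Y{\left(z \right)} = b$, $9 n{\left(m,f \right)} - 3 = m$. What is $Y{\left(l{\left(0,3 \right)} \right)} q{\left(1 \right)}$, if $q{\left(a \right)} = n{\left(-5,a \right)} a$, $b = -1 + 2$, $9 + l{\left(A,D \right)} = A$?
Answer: $- \frac{2}{9} \approx -0.22222$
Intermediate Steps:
$n{\left(m,f \right)} = \frac{1}{3} + \frac{m}{9}$
$l{\left(A,D \right)} = -9 + A$
$b = 1$
$Y{\left(z \right)} = 1$
$q{\left(a \right)} = - \frac{2 a}{9}$ ($q{\left(a \right)} = \left(\frac{1}{3} + \frac{1}{9} \left(-5\right)\right) a = \left(\frac{1}{3} - \frac{5}{9}\right) a = - \frac{2 a}{9}$)
$Y{\left(l{\left(0,3 \right)} \right)} q{\left(1 \right)} = 1 \left(\left(- \frac{2}{9}\right) 1\right) = 1 \left(- \frac{2}{9}\right) = - \frac{2}{9}$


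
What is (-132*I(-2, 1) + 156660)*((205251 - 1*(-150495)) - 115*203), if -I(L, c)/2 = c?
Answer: 52161694524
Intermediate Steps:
I(L, c) = -2*c
(-132*I(-2, 1) + 156660)*((205251 - 1*(-150495)) - 115*203) = (-(-264) + 156660)*((205251 - 1*(-150495)) - 115*203) = (-132*(-2) + 156660)*((205251 + 150495) - 23345) = (264 + 156660)*(355746 - 23345) = 156924*332401 = 52161694524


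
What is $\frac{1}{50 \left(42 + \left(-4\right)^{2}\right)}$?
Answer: $\frac{1}{2900} \approx 0.00034483$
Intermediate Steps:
$\frac{1}{50 \left(42 + \left(-4\right)^{2}\right)} = \frac{1}{50 \left(42 + 16\right)} = \frac{1}{50 \cdot 58} = \frac{1}{2900}$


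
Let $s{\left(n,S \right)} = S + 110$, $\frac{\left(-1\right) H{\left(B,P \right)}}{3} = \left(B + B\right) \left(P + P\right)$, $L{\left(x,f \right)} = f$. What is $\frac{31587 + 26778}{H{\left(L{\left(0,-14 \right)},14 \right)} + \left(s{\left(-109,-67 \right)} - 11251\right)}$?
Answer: $- \frac{6485}{984} \approx -6.5904$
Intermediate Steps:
$H{\left(B,P \right)} = - 12 B P$ ($H{\left(B,P \right)} = - 3 \left(B + B\right) \left(P + P\right) = - 3 \cdot 2 B 2 P = - 3 \cdot 4 B P = - 12 B P$)
$s{\left(n,S \right)} = 110 + S$
$\frac{31587 + 26778}{H{\left(L{\left(0,-14 \right)},14 \right)} + \left(s{\left(-109,-67 \right)} - 11251\right)} = \frac{31587 + 26778}{\left(-12\right) \left(-14\right) 14 + \left(\left(110 - 67\right) - 11251\right)} = \frac{58365}{2352 + \left(43 - 11251\right)} = \frac{58365}{2352 - 11208} = \frac{58365}{-8856} = 58365 \left(- \frac{1}{8856}\right) = - \frac{6485}{984}$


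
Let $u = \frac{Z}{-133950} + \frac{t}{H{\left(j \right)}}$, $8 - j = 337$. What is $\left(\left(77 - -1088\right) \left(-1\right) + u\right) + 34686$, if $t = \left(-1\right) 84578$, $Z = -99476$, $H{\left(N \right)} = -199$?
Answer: $\frac{452443235437}{13328025} \approx 33947.0$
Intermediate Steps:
$j = -329$ ($j = 8 - 337 = -329$)
$t = -84578$
$u = \frac{5674509412}{13328025}$ ($u = - \frac{99476}{-133950} - \frac{84578}{-199} = \left(-99476\right) \left(- \frac{1}{133950}\right) - - \frac{84578}{199} = \frac{49738}{66975} + \frac{84578}{199} = \frac{5674509412}{13328025} \approx 425.76$)
$\left(\left(77 - -1088\right) \left(-1\right) + u\right) + 34686 = \left(\left(77 - -1088\right) \left(-1\right) + \frac{5674509412}{13328025}\right) + 34686 = \left(\left(77 + 1088\right) \left(-1\right) + \frac{5674509412}{13328025}\right) + 34686 = \left(1165 \left(-1\right) + \frac{5674509412}{13328025}\right) + 34686 = \left(-1165 + \frac{5674509412}{13328025}\right) + 34686 = - \frac{9852639713}{13328025} + 34686 = \frac{452443235437}{13328025}$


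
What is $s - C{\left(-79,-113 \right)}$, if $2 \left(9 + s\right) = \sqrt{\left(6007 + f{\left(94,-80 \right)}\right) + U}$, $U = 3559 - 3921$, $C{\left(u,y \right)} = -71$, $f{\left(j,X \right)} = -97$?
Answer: $62 + \sqrt{1387} \approx 99.242$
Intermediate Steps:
$U = -362$ ($U = 3559 - 3921 = -362$)
$s = -9 + \sqrt{1387}$ ($s = -9 + \frac{\sqrt{\left(6007 - 97\right) - 362}}{2} = -9 + \frac{\sqrt{5910 - 362}}{2} = -9 + \frac{\sqrt{5548}}{2} = -9 + \frac{2 \sqrt{1387}}{2} = -9 + \sqrt{1387} \approx 28.242$)
$s - C{\left(-79,-113 \right)} = \left(-9 + \sqrt{1387}\right) - -71 = \left(-9 + \sqrt{1387}\right) + 71 = 62 + \sqrt{1387}$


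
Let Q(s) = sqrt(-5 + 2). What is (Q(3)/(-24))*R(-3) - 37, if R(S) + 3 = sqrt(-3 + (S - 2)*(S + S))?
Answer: -37 - 3*I/8 + I*sqrt(3)/8 ≈ -37.0 - 0.15849*I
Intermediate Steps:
Q(s) = I*sqrt(3) (Q(s) = sqrt(-3) = I*sqrt(3))
R(S) = -3 + sqrt(-3 + 2*S*(-2 + S)) (R(S) = -3 + sqrt(-3 + (S - 2)*(S + S)) = -3 + sqrt(-3 + (-2 + S)*(2*S)) = -3 + sqrt(-3 + 2*S*(-2 + S)))
(Q(3)/(-24))*R(-3) - 37 = ((I*sqrt(3))/(-24))*(-3 + sqrt(-3 - 4*(-3) + 2*(-3)**2)) - 37 = ((I*sqrt(3))*(-1/24))*(-3 + sqrt(-3 + 12 + 2*9)) - 37 = (-I*sqrt(3)/24)*(-3 + sqrt(-3 + 12 + 18)) - 37 = (-I*sqrt(3)/24)*(-3 + sqrt(27)) - 37 = (-I*sqrt(3)/24)*(-3 + 3*sqrt(3)) - 37 = -I*sqrt(3)*(-3 + 3*sqrt(3))/24 - 37 = -37 - I*sqrt(3)*(-3 + 3*sqrt(3))/24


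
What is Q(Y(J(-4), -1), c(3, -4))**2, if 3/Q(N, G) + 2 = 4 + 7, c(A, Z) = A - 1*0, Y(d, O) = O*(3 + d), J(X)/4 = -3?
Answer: 1/9 ≈ 0.11111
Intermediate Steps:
J(X) = -12 (J(X) = 4*(-3) = -12)
c(A, Z) = A (c(A, Z) = A + 0 = A)
Q(N, G) = 1/3 (Q(N, G) = 3/(-2 + (4 + 7)) = 3/(-2 + 11) = 3/9 = 3*(1/9) = 1/3)
Q(Y(J(-4), -1), c(3, -4))**2 = (1/3)**2 = 1/9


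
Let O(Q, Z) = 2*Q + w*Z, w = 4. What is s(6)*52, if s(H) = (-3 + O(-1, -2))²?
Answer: 8788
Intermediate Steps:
O(Q, Z) = 2*Q + 4*Z
s(H) = 169 (s(H) = (-3 + (2*(-1) + 4*(-2)))² = (-3 + (-2 - 8))² = (-3 - 10)² = (-13)² = 169)
s(6)*52 = 169*52 = 8788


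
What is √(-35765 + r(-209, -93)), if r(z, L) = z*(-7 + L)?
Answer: I*√14865 ≈ 121.92*I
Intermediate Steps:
√(-35765 + r(-209, -93)) = √(-35765 - 209*(-7 - 93)) = √(-35765 - 209*(-100)) = √(-35765 + 20900) = √(-14865) = I*√14865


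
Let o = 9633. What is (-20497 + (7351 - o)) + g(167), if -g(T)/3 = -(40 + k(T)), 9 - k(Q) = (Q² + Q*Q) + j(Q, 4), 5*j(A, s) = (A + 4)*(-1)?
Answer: -949317/5 ≈ -1.8986e+5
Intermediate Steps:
j(A, s) = -⅘ - A/5 (j(A, s) = ((A + 4)*(-1))/5 = ((4 + A)*(-1))/5 = (-4 - A)/5 = -⅘ - A/5)
k(Q) = 49/5 - 2*Q² + Q/5 (k(Q) = 9 - ((Q² + Q*Q) + (-⅘ - Q/5)) = 9 - ((Q² + Q²) + (-⅘ - Q/5)) = 9 - (2*Q² + (-⅘ - Q/5)) = 9 - (-⅘ + 2*Q² - Q/5) = 9 + (⅘ - 2*Q² + Q/5) = 49/5 - 2*Q² + Q/5)
g(T) = 747/5 - 6*T² + 3*T/5 (g(T) = -(-3)*(40 + (49/5 - 2*T² + T/5)) = -(-3)*(249/5 - 2*T² + T/5) = -3*(-249/5 + 2*T² - T/5) = 747/5 - 6*T² + 3*T/5)
(-20497 + (7351 - o)) + g(167) = (-20497 + (7351 - 1*9633)) + (747/5 - 6*167² + (⅗)*167) = (-20497 + (7351 - 9633)) + (747/5 - 6*27889 + 501/5) = (-20497 - 2282) + (747/5 - 167334 + 501/5) = -22779 - 835422/5 = -949317/5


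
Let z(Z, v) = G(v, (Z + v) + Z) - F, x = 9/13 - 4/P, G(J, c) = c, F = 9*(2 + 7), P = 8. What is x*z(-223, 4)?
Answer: -2615/26 ≈ -100.58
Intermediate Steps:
F = 81 (F = 9*9 = 81)
x = 5/26 (x = 9/13 - 4/8 = 9*(1/13) - 4*⅛ = 9/13 - ½ = 5/26 ≈ 0.19231)
z(Z, v) = -81 + v + 2*Z (z(Z, v) = ((Z + v) + Z) - 1*81 = (v + 2*Z) - 81 = -81 + v + 2*Z)
x*z(-223, 4) = 5*(-81 + 4 + 2*(-223))/26 = 5*(-81 + 4 - 446)/26 = (5/26)*(-523) = -2615/26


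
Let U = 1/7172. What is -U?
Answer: -1/7172 ≈ -0.00013943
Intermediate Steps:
U = 1/7172 ≈ 0.00013943
-U = -1*1/7172 = -1/7172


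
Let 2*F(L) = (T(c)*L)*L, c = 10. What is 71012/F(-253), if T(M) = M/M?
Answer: 142024/64009 ≈ 2.2188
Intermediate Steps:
T(M) = 1
F(L) = L²/2 (F(L) = ((1*L)*L)/2 = (L*L)/2 = L²/2)
71012/F(-253) = 71012/(((½)*(-253)²)) = 71012/(((½)*64009)) = 71012/(64009/2) = 71012*(2/64009) = 142024/64009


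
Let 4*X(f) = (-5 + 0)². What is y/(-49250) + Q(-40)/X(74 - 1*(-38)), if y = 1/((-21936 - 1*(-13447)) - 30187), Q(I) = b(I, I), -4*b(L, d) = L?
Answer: 3047668801/1904793000 ≈ 1.6000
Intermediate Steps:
b(L, d) = -L/4
Q(I) = -I/4
X(f) = 25/4 (X(f) = (-5 + 0)²/4 = (¼)*(-5)² = (¼)*25 = 25/4)
y = -1/38676 (y = 1/((-21936 + 13447) - 30187) = 1/(-8489 - 30187) = 1/(-38676) = -1/38676 ≈ -2.5856e-5)
y/(-49250) + Q(-40)/X(74 - 1*(-38)) = -1/38676/(-49250) + (-¼*(-40))/(25/4) = -1/38676*(-1/49250) + 10*(4/25) = 1/1904793000 + 8/5 = 3047668801/1904793000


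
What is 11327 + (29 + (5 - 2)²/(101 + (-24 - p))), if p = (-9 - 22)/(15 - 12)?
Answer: 2975299/262 ≈ 11356.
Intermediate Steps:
p = -31/3 ≈ -10.333
11327 + (29 + (5 - 2)²/(101 + (-24 - p))) = 11327 + (29 + (5 - 2)²/(101 + (-24 - 1*(-31/3)))) = 11327 + (29 + 3²/(101 + (-24 + 31/3))) = 11327 + (29 + 9/(101 - 41/3)) = 11327 + (29 + 9/(262/3)) = 11327 + (29 + 9*(3/262)) = 11327 + (29 + 27/262) = 11327 + 7625/262 = 2975299/262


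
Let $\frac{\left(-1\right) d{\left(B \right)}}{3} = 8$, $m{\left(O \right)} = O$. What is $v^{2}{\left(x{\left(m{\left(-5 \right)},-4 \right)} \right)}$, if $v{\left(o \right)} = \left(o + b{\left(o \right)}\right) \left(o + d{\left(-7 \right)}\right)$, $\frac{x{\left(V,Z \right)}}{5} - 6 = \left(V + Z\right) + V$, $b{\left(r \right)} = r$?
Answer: $26214400$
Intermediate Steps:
$d{\left(B \right)} = -24$ ($d{\left(B \right)} = \left(-3\right) 8 = -24$)
$x{\left(V,Z \right)} = 30 + 5 Z + 10 V$ ($x{\left(V,Z \right)} = 30 + 5 \left(\left(V + Z\right) + V\right) = 30 + 5 \left(Z + 2 V\right) = 30 + \left(5 Z + 10 V\right) = 30 + 5 Z + 10 V$)
$v{\left(o \right)} = 2 o \left(-24 + o\right)$ ($v{\left(o \right)} = \left(o + o\right) \left(o - 24\right) = 2 o \left(-24 + o\right)$)
$v^{2}{\left(x{\left(m{\left(-5 \right)},-4 \right)} \right)} = \left(2 \left(30 + 5 \left(-4\right) + 10 \left(-5\right)\right) \left(-24 + \left(30 + 5 \left(-4\right) + 10 \left(-5\right)\right)\right)\right)^{2} = \left(2 \left(30 - 20 - 50\right) \left(-24 - 40\right)\right)^{2} = \left(2 \left(-40\right) \left(-24 - 40\right)\right)^{2} = \left(2 \left(-40\right) \left(-64\right)\right)^{2} = 5120^{2} = 26214400$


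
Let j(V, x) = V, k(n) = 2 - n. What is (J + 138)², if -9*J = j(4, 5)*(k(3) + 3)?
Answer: 1522756/81 ≈ 18799.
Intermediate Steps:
J = -8/9 (J = -4*((2 - 1*3) + 3)/9 = -4*((2 - 3) + 3)/9 = -4*(-1 + 3)/9 = -4*2/9 = -⅑*8 = -8/9 ≈ -0.88889)
(J + 138)² = (-8/9 + 138)² = (1234/9)² = 1522756/81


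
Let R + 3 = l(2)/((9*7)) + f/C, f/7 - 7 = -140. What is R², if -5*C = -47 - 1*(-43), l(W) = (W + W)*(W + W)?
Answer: 86410717849/63504 ≈ 1.3607e+6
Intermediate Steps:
f = -931 (f = 49 + 7*(-140) = 49 - 980 = -931)
l(W) = 4*W² (l(W) = (2*W)*(2*W) = 4*W²)
C = ⅘ (C = -(-47 - 1*(-43))/5 = -(-47 + 43)/5 = -⅕*(-4) = ⅘ ≈ 0.80000)
R = -293957/252 (R = -3 + ((4*2²)/((9*7)) - 931/⅘) = -3 + ((4*4)/63 - 931*5/4) = -3 + (16*(1/63) - 4655/4) = -3 + (16/63 - 4655/4) = -3 - 293201/252 = -293957/252 ≈ -1166.5)
R² = (-293957/252)² = 86410717849/63504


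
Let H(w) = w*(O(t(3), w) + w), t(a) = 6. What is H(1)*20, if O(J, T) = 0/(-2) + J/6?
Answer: 40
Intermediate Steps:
O(J, T) = J/6 (O(J, T) = 0*(-½) + J*(⅙) = 0 + J/6 = J/6)
H(w) = w*(1 + w) (H(w) = w*((⅙)*6 + w) = w*(1 + w))
H(1)*20 = (1*(1 + 1))*20 = (1*2)*20 = 2*20 = 40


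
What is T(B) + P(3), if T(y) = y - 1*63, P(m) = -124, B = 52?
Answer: -135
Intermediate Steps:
T(y) = -63 + y (T(y) = y - 63 = -63 + y)
T(B) + P(3) = (-63 + 52) - 124 = -11 - 124 = -135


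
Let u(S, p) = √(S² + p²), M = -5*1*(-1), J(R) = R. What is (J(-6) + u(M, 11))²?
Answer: (6 - √146)² ≈ 37.003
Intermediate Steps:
M = 5 (M = -5*(-1) = 5)
(J(-6) + u(M, 11))² = (-6 + √(5² + 11²))² = (-6 + √(25 + 121))² = (-6 + √146)²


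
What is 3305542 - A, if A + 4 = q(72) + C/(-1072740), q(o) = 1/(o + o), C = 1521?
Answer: 42551896921337/12872880 ≈ 3.3055e+6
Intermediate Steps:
q(o) = 1/(2*o)
A = -51420377/12872880 (A = -4 + ((1/2)/72 + 1521/(-1072740)) = -4 + ((1/2)*(1/72) + 1521*(-1/1072740)) = -4 + (1/144 - 507/357580) = -4 + 71143/12872880 = -51420377/12872880 ≈ -3.9945)
3305542 - A = 3305542 - 1*(-51420377/12872880) = 3305542 + 51420377/12872880 = 42551896921337/12872880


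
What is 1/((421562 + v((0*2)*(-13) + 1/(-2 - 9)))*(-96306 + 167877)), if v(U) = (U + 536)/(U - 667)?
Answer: 2446/73799626967277 ≈ 3.3144e-11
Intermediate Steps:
v(U) = (536 + U)/(-667 + U)
1/((421562 + v((0*2)*(-13) + 1/(-2 - 9)))*(-96306 + 167877)) = 1/((421562 + (536 + ((0*2)*(-13) + 1/(-2 - 9)))/(-667 + ((0*2)*(-13) + 1/(-2 - 9))))*(-96306 + 167877)) = 1/((421562 + (536 + (0*(-13) + 1/(-11)))/(-667 + (0*(-13) + 1/(-11))))*71571) = 1/((421562 + (536 + (0 - 1/11))/(-667 + (0 - 1/11)))*71571) = 1/((421562 + (536 - 1/11)/(-667 - 1/11))*71571) = 1/((421562 + (5895/11)/(-7338/11))*71571) = 1/((421562 - 11/7338*5895/11)*71571) = 1/((421562 - 1965/2446)*71571) = 1/((1031138687/2446)*71571) = 1/(73799626967277/2446) = 2446/73799626967277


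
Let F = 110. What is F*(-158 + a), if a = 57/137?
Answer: -2374790/137 ≈ -17334.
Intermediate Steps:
a = 57/137 (a = 57*(1/137) = 57/137 ≈ 0.41606)
F*(-158 + a) = 110*(-158 + 57/137) = 110*(-21589/137) = -2374790/137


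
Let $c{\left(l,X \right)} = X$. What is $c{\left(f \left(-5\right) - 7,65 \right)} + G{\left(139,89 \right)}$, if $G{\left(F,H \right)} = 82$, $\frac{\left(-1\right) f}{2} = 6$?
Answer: $147$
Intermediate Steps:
$f = -12$ ($f = \left(-2\right) 6 = -12$)
$c{\left(f \left(-5\right) - 7,65 \right)} + G{\left(139,89 \right)} = 65 + 82 = 147$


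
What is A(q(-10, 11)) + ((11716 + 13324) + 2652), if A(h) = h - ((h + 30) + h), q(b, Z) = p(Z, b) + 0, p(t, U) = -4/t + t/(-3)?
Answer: 912979/33 ≈ 27666.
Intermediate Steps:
p(t, U) = -4/t - t/3 (p(t, U) = -4/t + t*(-⅓) = -4/t - t/3)
q(b, Z) = -4/Z - Z/3 (q(b, Z) = (-4/Z - Z/3) + 0 = -4/Z - Z/3)
A(h) = -30 - h (A(h) = h - ((30 + h) + h) = h - (30 + 2*h) = h + (-30 - 2*h) = -30 - h)
A(q(-10, 11)) + ((11716 + 13324) + 2652) = (-30 - (-4/11 - ⅓*11)) + ((11716 + 13324) + 2652) = (-30 - (-4*1/11 - 11/3)) + (25040 + 2652) = (-30 - (-4/11 - 11/3)) + 27692 = (-30 - 1*(-133/33)) + 27692 = (-30 + 133/33) + 27692 = -857/33 + 27692 = 912979/33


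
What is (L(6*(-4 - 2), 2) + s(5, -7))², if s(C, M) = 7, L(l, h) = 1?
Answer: 64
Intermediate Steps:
(L(6*(-4 - 2), 2) + s(5, -7))² = (1 + 7)² = 8² = 64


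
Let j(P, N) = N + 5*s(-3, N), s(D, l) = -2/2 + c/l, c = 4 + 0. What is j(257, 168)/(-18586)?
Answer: -6851/780612 ≈ -0.0087764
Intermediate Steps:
c = 4
s(D, l) = -1 + 4/l (s(D, l) = -2/2 + 4/l = -2*½ + 4/l = -1 + 4/l)
j(P, N) = N + 5*(4 - N)/N (j(P, N) = N + 5*((4 - N)/N) = N + 5*(4 - N)/N)
j(257, 168)/(-18586) = (-5 + 168 + 20/168)/(-18586) = (-5 + 168 + 20*(1/168))*(-1/18586) = (-5 + 168 + 5/42)*(-1/18586) = (6851/42)*(-1/18586) = -6851/780612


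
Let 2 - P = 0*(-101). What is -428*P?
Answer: -856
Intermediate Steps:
P = 2 (P = 2 - 0*(-101) = 2 - 1*0 = 2 + 0 = 2)
-428*P = -428*2 = -856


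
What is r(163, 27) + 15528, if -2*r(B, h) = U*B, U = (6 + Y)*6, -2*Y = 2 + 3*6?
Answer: 17484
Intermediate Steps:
Y = -10 (Y = -(2 + 3*6)/2 = -(2 + 18)/2 = -½*20 = -10)
U = -24 (U = (6 - 10)*6 = -4*6 = -24)
r(B, h) = 12*B (r(B, h) = -(-12)*B = 12*B)
r(163, 27) + 15528 = 12*163 + 15528 = 1956 + 15528 = 17484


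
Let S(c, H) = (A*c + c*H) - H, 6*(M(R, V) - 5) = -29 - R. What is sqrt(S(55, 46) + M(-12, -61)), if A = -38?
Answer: sqrt(14262)/6 ≈ 19.904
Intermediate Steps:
M(R, V) = 1/6 - R/6 (M(R, V) = 5 + (-29 - R)/6 = 5 + (-29/6 - R/6) = 1/6 - R/6)
S(c, H) = -H - 38*c + H*c (S(c, H) = (-38*c + c*H) - H = (-38*c + H*c) - H = -H - 38*c + H*c)
sqrt(S(55, 46) + M(-12, -61)) = sqrt((-1*46 - 38*55 + 46*55) + (1/6 - 1/6*(-12))) = sqrt((-46 - 2090 + 2530) + (1/6 + 2)) = sqrt(394 + 13/6) = sqrt(2377/6) = sqrt(14262)/6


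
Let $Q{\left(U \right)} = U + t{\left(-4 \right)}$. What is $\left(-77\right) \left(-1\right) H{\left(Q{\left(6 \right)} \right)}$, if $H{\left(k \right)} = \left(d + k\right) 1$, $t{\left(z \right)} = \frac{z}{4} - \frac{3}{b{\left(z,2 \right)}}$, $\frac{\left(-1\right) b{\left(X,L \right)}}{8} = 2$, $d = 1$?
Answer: $\frac{7623}{16} \approx 476.44$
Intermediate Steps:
$b{\left(X,L \right)} = -16$ ($b{\left(X,L \right)} = \left(-8\right) 2 = -16$)
$t{\left(z \right)} = \frac{3}{16} + \frac{z}{4}$ ($t{\left(z \right)} = \frac{z}{4} - \frac{3}{-16} = z \frac{1}{4} - - \frac{3}{16} = \frac{z}{4} + \frac{3}{16} = \frac{3}{16} + \frac{z}{4}$)
$Q{\left(U \right)} = - \frac{13}{16} + U$ ($Q{\left(U \right)} = U + \left(\frac{3}{16} + \frac{1}{4} \left(-4\right)\right) = U + \left(\frac{3}{16} - 1\right) = U - \frac{13}{16} = - \frac{13}{16} + U$)
$H{\left(k \right)} = 1 + k$ ($H{\left(k \right)} = \left(1 + k\right) 1 = 1 + k$)
$\left(-77\right) \left(-1\right) H{\left(Q{\left(6 \right)} \right)} = \left(-77\right) \left(-1\right) \left(1 + \left(- \frac{13}{16} + 6\right)\right) = 77 \left(1 + \frac{83}{16}\right) = 77 \cdot \frac{99}{16} = \frac{7623}{16}$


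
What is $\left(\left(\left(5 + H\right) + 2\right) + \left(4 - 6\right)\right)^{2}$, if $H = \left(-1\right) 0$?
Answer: $25$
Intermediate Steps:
$H = 0$
$\left(\left(\left(5 + H\right) + 2\right) + \left(4 - 6\right)\right)^{2} = \left(\left(\left(5 + 0\right) + 2\right) + \left(4 - 6\right)\right)^{2} = \left(\left(5 + 2\right) - 2\right)^{2} = \left(7 - 2\right)^{2} = 5^{2} = 25$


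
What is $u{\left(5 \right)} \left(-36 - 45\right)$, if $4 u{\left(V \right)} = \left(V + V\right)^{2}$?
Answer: $-2025$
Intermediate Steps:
$u{\left(V \right)} = V^{2}$ ($u{\left(V \right)} = \frac{\left(V + V\right)^{2}}{4} = \frac{\left(2 V\right)^{2}}{4} = \frac{4 V^{2}}{4} = V^{2}$)
$u{\left(5 \right)} \left(-36 - 45\right) = 5^{2} \left(-36 - 45\right) = 25 \left(-81\right) = -2025$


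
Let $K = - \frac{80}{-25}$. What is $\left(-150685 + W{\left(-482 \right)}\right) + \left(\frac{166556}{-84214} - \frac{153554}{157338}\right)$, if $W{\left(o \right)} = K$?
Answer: $- \frac{191979074931004}{1274044455} \approx -1.5068 \cdot 10^{5}$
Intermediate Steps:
$K = \frac{16}{5}$ ($K = \left(-80\right) \left(- \frac{1}{25}\right) = \frac{16}{5} \approx 3.2$)
$W{\left(o \right)} = \frac{16}{5}$
$\left(-150685 + W{\left(-482 \right)}\right) + \left(\frac{166556}{-84214} - \frac{153554}{157338}\right) = \left(-150685 + \frac{16}{5}\right) + \left(\frac{166556}{-84214} - \frac{153554}{157338}\right) = - \frac{753409}{5} + \left(166556 \left(- \frac{1}{84214}\right) - \frac{76777}{78669}\right) = - \frac{753409}{5} - \frac{752634317}{254808891} = - \frac{191979074931004}{1274044455}$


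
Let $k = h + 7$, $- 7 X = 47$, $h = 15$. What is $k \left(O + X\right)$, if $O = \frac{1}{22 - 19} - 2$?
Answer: $- \frac{3872}{21} \approx -184.38$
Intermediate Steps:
$X = - \frac{47}{7}$ ($X = \left(- \frac{1}{7}\right) 47 = - \frac{47}{7} \approx -6.7143$)
$k = 22$ ($k = 15 + 7 = 22$)
$O = - \frac{5}{3}$ ($O = \frac{1}{3} - 2 = - \frac{5}{3} \approx -1.6667$)
$k \left(O + X\right) = 22 \left(- \frac{5}{3} - \frac{47}{7}\right) = 22 \left(- \frac{176}{21}\right) = - \frac{3872}{21}$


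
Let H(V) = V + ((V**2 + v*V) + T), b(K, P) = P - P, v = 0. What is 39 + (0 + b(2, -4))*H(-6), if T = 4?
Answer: 39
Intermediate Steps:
b(K, P) = 0
H(V) = 4 + V + V**2 (H(V) = V + ((V**2 + 0*V) + 4) = V + ((V**2 + 0) + 4) = V + (V**2 + 4) = V + (4 + V**2) = 4 + V + V**2)
39 + (0 + b(2, -4))*H(-6) = 39 + (0 + 0)*(4 - 6 + (-6)**2) = 39 + 0*(4 - 6 + 36) = 39 + 0*34 = 39 + 0 = 39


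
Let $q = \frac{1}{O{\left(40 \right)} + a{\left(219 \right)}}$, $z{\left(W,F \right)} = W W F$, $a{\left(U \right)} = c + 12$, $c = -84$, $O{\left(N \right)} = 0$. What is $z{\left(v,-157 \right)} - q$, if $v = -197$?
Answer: $- \frac{438696935}{72} \approx -6.093 \cdot 10^{6}$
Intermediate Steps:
$a{\left(U \right)} = -72$ ($a{\left(U \right)} = -84 + 12 = -72$)
$z{\left(W,F \right)} = F W^{2}$ ($z{\left(W,F \right)} = W^{2} F = F W^{2}$)
$q = - \frac{1}{72}$ ($q = \frac{1}{0 - 72} = \frac{1}{-72} = - \frac{1}{72} \approx -0.013889$)
$z{\left(v,-157 \right)} - q = - 157 \left(-197\right)^{2} - - \frac{1}{72} = \left(-157\right) 38809 + \frac{1}{72} = -6093013 + \frac{1}{72} = - \frac{438696935}{72}$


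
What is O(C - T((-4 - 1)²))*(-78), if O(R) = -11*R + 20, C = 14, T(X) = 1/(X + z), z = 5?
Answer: 52117/5 ≈ 10423.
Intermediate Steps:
T(X) = 1/(5 + X) (T(X) = 1/(X + 5) = 1/(5 + X))
O(R) = 20 - 11*R
O(C - T((-4 - 1)²))*(-78) = (20 - 11*(14 - 1/(5 + (-4 - 1)²)))*(-78) = (20 - 11*(14 - 1/(5 + (-5)²)))*(-78) = (20 - 11*(14 - 1/(5 + 25)))*(-78) = (20 - 11*(14 - 1/30))*(-78) = (20 - 11*419/30)*(-78) = (20 - 4609/30)*(-78) = -4009/30*(-78) = 52117/5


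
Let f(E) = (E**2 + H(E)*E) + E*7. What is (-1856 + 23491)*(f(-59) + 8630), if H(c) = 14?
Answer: 235215720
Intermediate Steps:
f(E) = E**2 + 21*E (f(E) = (E**2 + 14*E) + E*7 = (E**2 + 14*E) + 7*E = E**2 + 21*E)
(-1856 + 23491)*(f(-59) + 8630) = (-1856 + 23491)*(-59*(21 - 59) + 8630) = 21635*(-59*(-38) + 8630) = 21635*(2242 + 8630) = 21635*10872 = 235215720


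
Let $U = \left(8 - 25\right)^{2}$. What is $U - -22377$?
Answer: $22666$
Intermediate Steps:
$U = 289$ ($U = \left(-17\right)^{2} = 289$)
$U - -22377 = 289 - -22377 = 289 + 22377 = 22666$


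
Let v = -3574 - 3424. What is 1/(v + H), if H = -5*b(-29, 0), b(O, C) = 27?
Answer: -1/7133 ≈ -0.00014019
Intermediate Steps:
v = -6998
H = -135 (H = -5*27 = -135)
1/(v + H) = 1/(-6998 - 135) = 1/(-7133) = -1/7133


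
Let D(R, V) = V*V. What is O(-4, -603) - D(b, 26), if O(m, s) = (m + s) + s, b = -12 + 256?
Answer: -1886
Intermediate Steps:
b = 244
O(m, s) = m + 2*s
D(R, V) = V²
O(-4, -603) - D(b, 26) = (-4 + 2*(-603)) - 1*26² = (-4 - 1206) - 1*676 = -1210 - 676 = -1886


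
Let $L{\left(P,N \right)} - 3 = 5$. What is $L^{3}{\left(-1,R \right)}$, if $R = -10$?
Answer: $512$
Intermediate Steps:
$L{\left(P,N \right)} = 8$ ($L{\left(P,N \right)} = 3 + 5 = 8$)
$L^{3}{\left(-1,R \right)} = 8^{3} = 512$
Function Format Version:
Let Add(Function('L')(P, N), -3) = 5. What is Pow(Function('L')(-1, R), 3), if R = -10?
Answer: 512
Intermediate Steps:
Function('L')(P, N) = 8 (Function('L')(P, N) = Add(3, 5) = 8)
Pow(Function('L')(-1, R), 3) = Pow(8, 3) = 512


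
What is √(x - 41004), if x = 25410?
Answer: I*√15594 ≈ 124.88*I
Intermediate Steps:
√(x - 41004) = √(25410 - 41004) = √(-15594) = I*√15594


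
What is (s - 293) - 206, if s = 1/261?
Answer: -130238/261 ≈ -499.00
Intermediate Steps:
s = 1/261 ≈ 0.0038314
(s - 293) - 206 = (1/261 - 293) - 206 = -76472/261 - 206 = -130238/261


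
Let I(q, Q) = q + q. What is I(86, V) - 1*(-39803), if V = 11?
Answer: 39975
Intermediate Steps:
I(q, Q) = 2*q
I(86, V) - 1*(-39803) = 2*86 - 1*(-39803) = 172 + 39803 = 39975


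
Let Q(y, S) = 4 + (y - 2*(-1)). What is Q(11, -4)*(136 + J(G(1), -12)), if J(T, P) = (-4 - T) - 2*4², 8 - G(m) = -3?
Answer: 1513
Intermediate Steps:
G(m) = 11 (G(m) = 8 - 1*(-3) = 8 + 3 = 11)
Q(y, S) = 6 + y (Q(y, S) = 4 + (y + 2) = 4 + (2 + y) = 6 + y)
J(T, P) = -36 - T (J(T, P) = (-4 - T) - 2*16 = (-4 - T) - 32 = -36 - T)
Q(11, -4)*(136 + J(G(1), -12)) = (6 + 11)*(136 + (-36 - 1*11)) = 17*(136 + (-36 - 11)) = 17*(136 - 47) = 17*89 = 1513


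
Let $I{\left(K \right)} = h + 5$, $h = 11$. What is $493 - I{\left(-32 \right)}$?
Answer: $477$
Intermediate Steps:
$I{\left(K \right)} = 16$ ($I{\left(K \right)} = 11 + 5 = 16$)
$493 - I{\left(-32 \right)} = 493 - 16 = 477$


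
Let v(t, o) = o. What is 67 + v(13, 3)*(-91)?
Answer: -206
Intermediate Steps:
67 + v(13, 3)*(-91) = 67 + 3*(-91) = 67 - 273 = -206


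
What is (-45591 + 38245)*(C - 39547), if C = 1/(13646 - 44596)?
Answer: 4495677258123/15475 ≈ 2.9051e+8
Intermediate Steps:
C = -1/30950 (C = 1/(-30950) = -1/30950 ≈ -3.2310e-5)
(-45591 + 38245)*(C - 39547) = (-45591 + 38245)*(-1/30950 - 39547) = -7346*(-1223979651/30950) = 4495677258123/15475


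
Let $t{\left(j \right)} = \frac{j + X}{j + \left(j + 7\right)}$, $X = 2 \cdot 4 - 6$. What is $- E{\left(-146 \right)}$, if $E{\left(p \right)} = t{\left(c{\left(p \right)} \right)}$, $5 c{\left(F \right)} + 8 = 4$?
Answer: $- \frac{2}{9} \approx -0.22222$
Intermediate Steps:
$X = 2$ ($X = 8 - 6 = 2$)
$c{\left(F \right)} = - \frac{4}{5}$ ($c{\left(F \right)} = - \frac{8}{5} + \frac{1}{5} \cdot 4 = - \frac{8}{5} + \frac{4}{5} = - \frac{4}{5}$)
$t{\left(j \right)} = \frac{2 + j}{7 + 2 j}$ ($t{\left(j \right)} = \frac{j + 2}{j + \left(j + 7\right)} = \frac{2 + j}{j + \left(7 + j\right)} = \frac{2 + j}{7 + 2 j}$)
$E{\left(p \right)} = \frac{2}{9}$ ($E{\left(p \right)} = \frac{2 - \frac{4}{5}}{7 + 2 \left(- \frac{4}{5}\right)} = \frac{1}{7 - \frac{8}{5}} \cdot \frac{6}{5} = \frac{1}{\frac{27}{5}} \cdot \frac{6}{5} = \frac{5}{27} \cdot \frac{6}{5} = \frac{2}{9}$)
$- E{\left(-146 \right)} = \left(-1\right) \frac{2}{9} = - \frac{2}{9}$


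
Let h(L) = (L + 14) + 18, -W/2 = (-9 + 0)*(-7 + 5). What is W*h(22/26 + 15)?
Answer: -22392/13 ≈ -1722.5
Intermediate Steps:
W = -36 (W = -2*(-9 + 0)*(-7 + 5) = -(-18)*(-2) = -2*18 = -36)
h(L) = 32 + L (h(L) = (14 + L) + 18 = 32 + L)
W*h(22/26 + 15) = -36*(32 + (22/26 + 15)) = -36*(32 + (22*(1/26) + 15)) = -36*(32 + (11/13 + 15)) = -36*(32 + 206/13) = -36*622/13 = -22392/13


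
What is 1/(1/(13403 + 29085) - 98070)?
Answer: -42488/4166798159 ≈ -1.0197e-5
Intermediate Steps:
1/(1/(13403 + 29085) - 98070) = 1/(1/42488 - 98070) = 1/(-4166798159/42488) = -42488/4166798159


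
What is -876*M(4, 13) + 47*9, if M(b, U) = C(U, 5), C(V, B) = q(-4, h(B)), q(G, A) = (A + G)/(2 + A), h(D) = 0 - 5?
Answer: -2205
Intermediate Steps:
h(D) = -5
q(G, A) = (A + G)/(2 + A)
C(V, B) = 3 (C(V, B) = (-5 - 4)/(2 - 5) = -9/(-3) = -1/3*(-9) = 3)
M(b, U) = 3
-876*M(4, 13) + 47*9 = -876*3 + 47*9 = -2628 + 423 = -2205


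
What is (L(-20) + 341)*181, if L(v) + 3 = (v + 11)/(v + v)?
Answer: 2448749/40 ≈ 61219.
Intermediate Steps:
L(v) = -3 + (11 + v)/(2*v) (L(v) = -3 + (v + 11)/(v + v) = -3 + (11 + v)/((2*v)) = -3 + (11 + v)*(1/(2*v)) = -3 + (11 + v)/(2*v))
(L(-20) + 341)*181 = ((½)*(11 - 5*(-20))/(-20) + 341)*181 = ((½)*(-1/20)*(11 + 100) + 341)*181 = ((½)*(-1/20)*111 + 341)*181 = (-111/40 + 341)*181 = (13529/40)*181 = 2448749/40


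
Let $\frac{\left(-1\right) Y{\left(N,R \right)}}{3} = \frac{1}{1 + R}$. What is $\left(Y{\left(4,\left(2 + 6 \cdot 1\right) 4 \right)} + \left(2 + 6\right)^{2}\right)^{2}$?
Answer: $\frac{494209}{121} \approx 4084.4$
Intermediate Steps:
$Y{\left(N,R \right)} = - \frac{3}{1 + R}$
$\left(Y{\left(4,\left(2 + 6 \cdot 1\right) 4 \right)} + \left(2 + 6\right)^{2}\right)^{2} = \left(- \frac{3}{1 + \left(2 + 6 \cdot 1\right) 4} + \left(2 + 6\right)^{2}\right)^{2} = \left(- \frac{3}{1 + \left(2 + 6\right) 4} + 8^{2}\right)^{2} = \left(- \frac{3}{1 + 8 \cdot 4} + 64\right)^{2} = \left(- \frac{3}{1 + 32} + 64\right)^{2} = \left(- \frac{3}{33} + 64\right)^{2} = \left(\left(-3\right) \frac{1}{33} + 64\right)^{2} = \left(- \frac{1}{11} + 64\right)^{2} = \left(\frac{703}{11}\right)^{2} = \frac{494209}{121}$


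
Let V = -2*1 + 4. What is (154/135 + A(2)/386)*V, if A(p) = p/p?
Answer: 59579/26055 ≈ 2.2867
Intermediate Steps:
A(p) = 1
V = 2 (V = -2 + 4 = 2)
(154/135 + A(2)/386)*V = (154/135 + 1/386)*2 = (59579/52110)*2 = 59579/26055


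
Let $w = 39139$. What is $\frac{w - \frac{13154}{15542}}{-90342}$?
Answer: $- \frac{50690432}{117007947} \approx -0.43322$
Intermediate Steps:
$\frac{w - \frac{13154}{15542}}{-90342} = \frac{39139 - \frac{13154}{15542}}{-90342} = \left(39139 - \frac{6577}{7771}\right) \left(- \frac{1}{90342}\right) = \frac{304142592}{7771} \left(- \frac{1}{90342}\right) = - \frac{50690432}{117007947}$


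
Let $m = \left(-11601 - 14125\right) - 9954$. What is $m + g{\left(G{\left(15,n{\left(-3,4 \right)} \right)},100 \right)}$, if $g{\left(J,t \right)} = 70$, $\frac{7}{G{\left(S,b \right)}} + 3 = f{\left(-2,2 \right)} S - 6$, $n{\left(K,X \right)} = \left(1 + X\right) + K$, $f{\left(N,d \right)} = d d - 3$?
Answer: $-35610$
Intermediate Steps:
$f{\left(N,d \right)} = -3 + d^{2}$ ($f{\left(N,d \right)} = d^{2} - 3 = -3 + d^{2}$)
$n{\left(K,X \right)} = 1 + K + X$
$m = -35680$ ($m = -25726 - 9954 = -35680$)
$G{\left(S,b \right)} = \frac{7}{-9 + S}$ ($G{\left(S,b \right)} = \frac{7}{-3 + \left(\left(-3 + 2^{2}\right) S - 6\right)} = \frac{7}{-3 + \left(\left(-3 + 4\right) S - 6\right)} = \frac{7}{-3 + \left(1 S - 6\right)} = \frac{7}{-3 + \left(S - 6\right)} = \frac{7}{-3 + \left(-6 + S\right)} = \frac{7}{-9 + S}$)
$m + g{\left(G{\left(15,n{\left(-3,4 \right)} \right)},100 \right)} = -35680 + 70 = -35610$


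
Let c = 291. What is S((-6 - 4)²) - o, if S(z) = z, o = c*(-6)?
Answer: 1846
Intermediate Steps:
o = -1746 (o = 291*(-6) = -1746)
S((-6 - 4)²) - o = (-6 - 4)² - 1*(-1746) = (-10)² + 1746 = 100 + 1746 = 1846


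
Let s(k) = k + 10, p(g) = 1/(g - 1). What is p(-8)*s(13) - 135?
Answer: -1238/9 ≈ -137.56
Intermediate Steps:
p(g) = 1/(-1 + g)
s(k) = 10 + k
p(-8)*s(13) - 135 = (10 + 13)/(-1 - 8) - 135 = 23/(-9) - 135 = -1/9*23 - 135 = -23/9 - 135 = -1238/9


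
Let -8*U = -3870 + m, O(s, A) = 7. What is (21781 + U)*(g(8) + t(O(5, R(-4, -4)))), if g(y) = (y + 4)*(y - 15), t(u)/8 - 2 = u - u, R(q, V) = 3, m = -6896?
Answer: -1572619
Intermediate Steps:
U = 5383/4 (U = -(-3870 - 6896)/8 = -⅛*(-10766) = 5383/4 ≈ 1345.8)
t(u) = 16 (t(u) = 16 + 8*(u - u) = 16 + 8*0 = 16 + 0 = 16)
g(y) = (-15 + y)*(4 + y) (g(y) = (4 + y)*(-15 + y) = (-15 + y)*(4 + y))
(21781 + U)*(g(8) + t(O(5, R(-4, -4)))) = (21781 + 5383/4)*((-60 + 8² - 11*8) + 16) = 92507*((-60 + 64 - 88) + 16)/4 = 92507*(-84 + 16)/4 = (92507/4)*(-68) = -1572619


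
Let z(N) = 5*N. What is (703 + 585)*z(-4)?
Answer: -25760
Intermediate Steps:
(703 + 585)*z(-4) = (703 + 585)*(5*(-4)) = 1288*(-20) = -25760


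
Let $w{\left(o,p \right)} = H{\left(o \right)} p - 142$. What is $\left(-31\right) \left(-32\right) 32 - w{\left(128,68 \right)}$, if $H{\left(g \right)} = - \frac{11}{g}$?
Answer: $\frac{1020539}{32} \approx 31892.0$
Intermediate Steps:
$w{\left(o,p \right)} = -142 - \frac{11 p}{o}$ ($w{\left(o,p \right)} = - \frac{11}{o} p - 142 = - \frac{11 p}{o} - 142 = -142 - \frac{11 p}{o}$)
$\left(-31\right) \left(-32\right) 32 - w{\left(128,68 \right)} = \left(-31\right) \left(-32\right) 32 - \left(-142 - \frac{748}{128}\right) = 992 \cdot 32 - \left(-142 - 748 \cdot \frac{1}{128}\right) = 31744 - \left(-142 - \frac{187}{32}\right) = 31744 - - \frac{4731}{32} = 31744 + \frac{4731}{32} = \frac{1020539}{32}$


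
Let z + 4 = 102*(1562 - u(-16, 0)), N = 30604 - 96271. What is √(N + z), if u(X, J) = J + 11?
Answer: √92531 ≈ 304.19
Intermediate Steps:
u(X, J) = 11 + J
N = -65667
z = 158198 (z = -4 + 102*(1562 - (11 + 0)) = -4 + 102*(1562 - 1*11) = -4 + 102*(1562 - 11) = -4 + 102*1551 = -4 + 158202 = 158198)
√(N + z) = √(-65667 + 158198) = √92531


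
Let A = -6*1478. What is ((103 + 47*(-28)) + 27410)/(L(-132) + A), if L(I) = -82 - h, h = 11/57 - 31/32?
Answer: -47783328/16323385 ≈ -2.9273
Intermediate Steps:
h = -1415/1824 (h = 11*(1/57) - 31*1/32 = 11/57 - 31/32 = -1415/1824 ≈ -0.77577)
L(I) = -148153/1824 (L(I) = -82 - 1*(-1415/1824) = -82 + 1415/1824 = -148153/1824)
A = -8868
((103 + 47*(-28)) + 27410)/(L(-132) + A) = ((103 + 47*(-28)) + 27410)/(-148153/1824 - 8868) = ((103 - 1316) + 27410)/(-16323385/1824) = (-1213 + 27410)*(-1824/16323385) = 26197*(-1824/16323385) = -47783328/16323385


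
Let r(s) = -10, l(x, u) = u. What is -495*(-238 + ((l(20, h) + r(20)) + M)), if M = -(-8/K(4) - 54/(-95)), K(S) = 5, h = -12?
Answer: 2435598/19 ≈ 1.2819e+5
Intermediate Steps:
M = 98/95 (M = -(-8/5 - 54/(-95)) = -(-8*⅕ - 54*(-1/95)) = -(-8/5 + 54/95) = -1*(-98/95) = 98/95 ≈ 1.0316)
-495*(-238 + ((l(20, h) + r(20)) + M)) = -495*(-238 + ((-12 - 10) + 98/95)) = -495*(-238 + (-22 + 98/95)) = -495*(-238 - 1992/95) = -495*(-24602/95) = 2435598/19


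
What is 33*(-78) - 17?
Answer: -2591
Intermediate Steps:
33*(-78) - 17 = -2574 - 17 = -2591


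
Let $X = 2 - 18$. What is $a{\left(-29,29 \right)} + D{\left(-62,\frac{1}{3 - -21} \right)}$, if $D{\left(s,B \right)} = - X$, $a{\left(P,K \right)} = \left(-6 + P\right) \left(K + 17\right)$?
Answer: $-1594$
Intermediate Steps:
$X = -16$ ($X = 2 - 18 = -16$)
$a{\left(P,K \right)} = \left(-6 + P\right) \left(17 + K\right)$
$D{\left(s,B \right)} = 16$ ($D{\left(s,B \right)} = \left(-1\right) \left(-16\right) = 16$)
$a{\left(-29,29 \right)} + D{\left(-62,\frac{1}{3 - -21} \right)} = \left(-102 - 174 + 17 \left(-29\right) + 29 \left(-29\right)\right) + 16 = \left(-102 - 174 - 493 - 841\right) + 16 = -1610 + 16 = -1594$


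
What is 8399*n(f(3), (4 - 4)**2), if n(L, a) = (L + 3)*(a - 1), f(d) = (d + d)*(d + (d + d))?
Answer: -478743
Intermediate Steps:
f(d) = 6*d**2 (f(d) = (2*d)*(d + 2*d) = (2*d)*(3*d) = 6*d**2)
n(L, a) = (-1 + a)*(3 + L) (n(L, a) = (3 + L)*(-1 + a) = (-1 + a)*(3 + L))
8399*n(f(3), (4 - 4)**2) = 8399*(-3 - 6*3**2 + 3*(4 - 4)**2 + (6*3**2)*(4 - 4)**2) = 8399*(-3 - 6*9 + 3*0**2 + (6*9)*0**2) = 8399*(-3 - 1*54 + 3*0 + 54*0) = 8399*(-3 - 54 + 0 + 0) = 8399*(-57) = -478743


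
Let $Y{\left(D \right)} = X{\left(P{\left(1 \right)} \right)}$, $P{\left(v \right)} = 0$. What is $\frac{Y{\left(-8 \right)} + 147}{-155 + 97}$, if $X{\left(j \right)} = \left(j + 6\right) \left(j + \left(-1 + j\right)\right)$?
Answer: $- \frac{141}{58} \approx -2.431$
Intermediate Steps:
$X{\left(j \right)} = \left(-1 + 2 j\right) \left(6 + j\right)$ ($X{\left(j \right)} = \left(6 + j\right) \left(-1 + 2 j\right) = \left(-1 + 2 j\right) \left(6 + j\right)$)
$Y{\left(D \right)} = -6$ ($Y{\left(D \right)} = -6 + 2 \cdot 0^{2} + 11 \cdot 0 = -6 + 2 \cdot 0 + 0 = -6 + 0 + 0 = -6$)
$\frac{Y{\left(-8 \right)} + 147}{-155 + 97} = \frac{-6 + 147}{-155 + 97} = \frac{141}{-58} = 141 \left(- \frac{1}{58}\right) = - \frac{141}{58}$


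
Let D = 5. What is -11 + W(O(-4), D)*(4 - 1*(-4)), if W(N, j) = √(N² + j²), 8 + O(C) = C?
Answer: 93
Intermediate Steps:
O(C) = -8 + C
-11 + W(O(-4), D)*(4 - 1*(-4)) = -11 + √((-8 - 4)² + 5²)*(4 - 1*(-4)) = -11 + √((-12)² + 25)*(4 + 4) = -11 + √(144 + 25)*8 = -11 + √169*8 = -11 + 13*8 = -11 + 104 = 93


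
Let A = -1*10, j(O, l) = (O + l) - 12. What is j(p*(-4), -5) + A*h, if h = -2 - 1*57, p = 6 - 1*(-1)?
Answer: 545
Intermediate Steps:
p = 7 (p = 6 + 1 = 7)
j(O, l) = -12 + O + l
A = -10
h = -59 (h = -2 - 57 = -59)
j(p*(-4), -5) + A*h = (-12 + 7*(-4) - 5) - 10*(-59) = (-12 - 28 - 5) + 590 = -45 + 590 = 545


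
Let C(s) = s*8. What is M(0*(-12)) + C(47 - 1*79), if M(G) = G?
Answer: -256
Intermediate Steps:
C(s) = 8*s
M(0*(-12)) + C(47 - 1*79) = 0*(-12) + 8*(47 - 1*79) = 0 + 8*(47 - 79) = 0 + 8*(-32) = 0 - 256 = -256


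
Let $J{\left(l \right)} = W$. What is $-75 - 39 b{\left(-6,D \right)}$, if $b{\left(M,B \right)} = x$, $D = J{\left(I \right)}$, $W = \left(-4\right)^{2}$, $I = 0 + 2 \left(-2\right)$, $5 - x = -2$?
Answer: $-348$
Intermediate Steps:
$x = 7$ ($x = 5 - -2 = 5 + 2 = 7$)
$I = -4$ ($I = 0 - 4 = -4$)
$W = 16$
$J{\left(l \right)} = 16$
$D = 16$
$b{\left(M,B \right)} = 7$
$-75 - 39 b{\left(-6,D \right)} = -75 - 273 = -348$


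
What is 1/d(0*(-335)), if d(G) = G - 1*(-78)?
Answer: 1/78 ≈ 0.012821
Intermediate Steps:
d(G) = 78 + G (d(G) = G + 78 = 78 + G)
1/d(0*(-335)) = 1/(78 + 0*(-335)) = 1/(78 + 0) = 1/78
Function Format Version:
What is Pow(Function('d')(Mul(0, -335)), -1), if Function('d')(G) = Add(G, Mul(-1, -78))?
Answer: Rational(1, 78) ≈ 0.012821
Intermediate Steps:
Function('d')(G) = Add(78, G) (Function('d')(G) = Add(G, 78) = Add(78, G))
Pow(Function('d')(Mul(0, -335)), -1) = Pow(Add(78, Mul(0, -335)), -1) = Pow(Add(78, 0), -1) = Pow(78, -1) = Rational(1, 78)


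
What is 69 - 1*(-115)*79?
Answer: 9154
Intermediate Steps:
69 - 1*(-115)*79 = 69 + 115*79 = 69 + 9085 = 9154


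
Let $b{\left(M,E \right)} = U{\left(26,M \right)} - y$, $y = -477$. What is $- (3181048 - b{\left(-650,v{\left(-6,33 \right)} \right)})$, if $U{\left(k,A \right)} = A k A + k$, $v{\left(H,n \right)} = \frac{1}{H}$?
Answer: $7804455$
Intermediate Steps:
$U{\left(k,A \right)} = k + k A^{2}$ ($U{\left(k,A \right)} = k A^{2} + k = k + k A^{2}$)
$b{\left(M,E \right)} = 503 + 26 M^{2}$ ($b{\left(M,E \right)} = 26 \left(1 + M^{2}\right) - -477 = \left(26 + 26 M^{2}\right) + 477 = 503 + 26 M^{2}$)
$- (3181048 - b{\left(-650,v{\left(-6,33 \right)} \right)}) = - (3181048 - \left(503 + 26 \left(-650\right)^{2}\right)) = - (3181048 - \left(503 + 26 \cdot 422500\right)) = - (3181048 - \left(503 + 10985000\right)) = - (3181048 - 10985503) = \left(-1\right) \left(-7804455\right) = 7804455$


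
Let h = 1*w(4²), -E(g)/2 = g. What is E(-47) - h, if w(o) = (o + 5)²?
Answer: -347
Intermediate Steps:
w(o) = (5 + o)²
E(g) = -2*g
h = 441 (h = 1*(5 + 4²)² = 1*(5 + 16)² = 1*21² = 1*441 = 441)
E(-47) - h = -2*(-47) - 1*441 = 94 - 441 = -347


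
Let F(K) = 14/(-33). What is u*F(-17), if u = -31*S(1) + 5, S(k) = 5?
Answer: 700/11 ≈ 63.636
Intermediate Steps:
F(K) = -14/33 (F(K) = 14*(-1/33) = -14/33)
u = -150 (u = -31*5 + 5 = -155 + 5 = -150)
u*F(-17) = -150*(-14/33) = 700/11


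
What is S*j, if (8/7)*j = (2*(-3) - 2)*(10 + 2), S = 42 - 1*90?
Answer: 4032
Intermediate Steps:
S = -48 (S = 42 - 90 = -48)
j = -84 (j = 7*((2*(-3) - 2)*(10 + 2))/8 = 7*((-6 - 2)*12)/8 = 7*(-8*12)/8 = (7/8)*(-96) = -84)
S*j = -48*(-84) = 4032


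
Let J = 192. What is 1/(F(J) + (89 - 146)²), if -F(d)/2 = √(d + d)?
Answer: 1083/3518155 + 16*√6/10554465 ≈ 0.00031155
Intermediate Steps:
F(d) = -2*√2*√d (F(d) = -2*√(d + d) = -2*√2*√d)
1/(F(J) + (89 - 146)²) = 1/(-2*√2*√192 + (89 - 146)²) = 1/(-2*√2*8*√3 + (-57)²) = 1/(-16*√6 + 3249) = 1/(3249 - 16*√6)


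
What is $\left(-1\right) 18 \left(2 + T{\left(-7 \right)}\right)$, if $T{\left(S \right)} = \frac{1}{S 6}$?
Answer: $- \frac{249}{7} \approx -35.571$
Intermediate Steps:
$T{\left(S \right)} = \frac{1}{6 S}$
$\left(-1\right) 18 \left(2 + T{\left(-7 \right)}\right) = \left(-1\right) 18 \left(2 + \frac{1}{6 \left(-7\right)}\right) = - 18 \left(2 + \frac{1}{6} \left(- \frac{1}{7}\right)\right) = - 18 \left(2 - \frac{1}{42}\right) = \left(-18\right) \frac{83}{42} = - \frac{249}{7}$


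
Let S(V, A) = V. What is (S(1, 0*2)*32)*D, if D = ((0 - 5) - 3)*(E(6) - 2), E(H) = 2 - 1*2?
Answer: 512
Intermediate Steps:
E(H) = 0 (E(H) = 2 - 2 = 0)
D = 16 (D = ((0 - 5) - 3)*(0 - 2) = (-5 - 3)*(-2) = -8*(-2) = 16)
(S(1, 0*2)*32)*D = (1*32)*16 = 32*16 = 512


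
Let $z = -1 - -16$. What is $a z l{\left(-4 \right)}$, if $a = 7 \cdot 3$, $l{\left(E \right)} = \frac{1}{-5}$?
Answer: $-63$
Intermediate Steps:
$z = 15$ ($z = -1 + 16 = 15$)
$l{\left(E \right)} = - \frac{1}{5}$
$a = 21$
$a z l{\left(-4 \right)} = 21 \cdot 15 \left(- \frac{1}{5}\right) = 315 \left(- \frac{1}{5}\right) = -63$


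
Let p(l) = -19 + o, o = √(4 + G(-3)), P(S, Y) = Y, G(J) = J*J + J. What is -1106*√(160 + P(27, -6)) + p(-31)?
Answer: -19 + √10 - 1106*√154 ≈ -13741.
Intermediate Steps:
G(J) = J + J² (G(J) = J² + J = J + J²)
o = √10 (o = √(4 - 3*(1 - 3)) = √(4 - 3*(-2)) = √(4 + 6) = √10 ≈ 3.1623)
p(l) = -19 + √10
-1106*√(160 + P(27, -6)) + p(-31) = -1106*√(160 - 6) + (-19 + √10) = -1106*√154 + (-19 + √10) = -19 + √10 - 1106*√154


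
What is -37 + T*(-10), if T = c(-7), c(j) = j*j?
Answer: -527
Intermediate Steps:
c(j) = j²
T = 49 (T = (-7)² = 49)
-37 + T*(-10) = -37 + 49*(-10) = -37 - 490 = -527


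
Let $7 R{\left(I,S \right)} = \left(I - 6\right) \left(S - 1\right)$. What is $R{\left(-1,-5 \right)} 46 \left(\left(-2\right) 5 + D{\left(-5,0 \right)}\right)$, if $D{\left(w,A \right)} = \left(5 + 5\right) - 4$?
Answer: $-1104$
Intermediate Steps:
$D{\left(w,A \right)} = 6$ ($D{\left(w,A \right)} = 10 - 4 = 6$)
$R{\left(I,S \right)} = \frac{\left(-1 + S\right) \left(-6 + I\right)}{7}$ ($R{\left(I,S \right)} = \frac{\left(I - 6\right) \left(S - 1\right)}{7} = \frac{\left(-6 + I\right) \left(-1 + S\right)}{7} = \frac{\left(-1 + S\right) \left(-6 + I\right)}{7}$)
$R{\left(-1,-5 \right)} 46 \left(\left(-2\right) 5 + D{\left(-5,0 \right)}\right) = \left(\frac{6}{7} - - \frac{30}{7} - - \frac{1}{7} + \frac{1}{7} \left(-1\right) \left(-5\right)\right) 46 \left(\left(-2\right) 5 + 6\right) = \left(\frac{6}{7} + \frac{30}{7} + \frac{1}{7} + \frac{5}{7}\right) 46 \left(-10 + 6\right) = 6 \cdot 46 \left(-4\right) = 276 \left(-4\right) = -1104$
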